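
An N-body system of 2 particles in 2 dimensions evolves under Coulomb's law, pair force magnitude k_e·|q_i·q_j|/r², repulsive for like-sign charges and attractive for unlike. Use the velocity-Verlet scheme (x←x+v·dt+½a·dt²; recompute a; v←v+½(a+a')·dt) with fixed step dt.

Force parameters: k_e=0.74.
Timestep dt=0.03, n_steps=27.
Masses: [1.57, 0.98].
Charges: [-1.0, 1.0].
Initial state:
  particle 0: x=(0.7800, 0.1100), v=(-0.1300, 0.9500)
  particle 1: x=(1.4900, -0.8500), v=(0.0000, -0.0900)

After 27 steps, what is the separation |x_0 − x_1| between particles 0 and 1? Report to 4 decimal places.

1.7723

step 0: x0=(0.7800, 0.1100) x1=(1.4900, -0.8500)
step 1: x0=(0.7762, 0.1384) x1=(1.4899, -0.8525)
step 2: x0=(0.7725, 0.1665) x1=(1.4895, -0.8546)
step 3: x0=(0.7691, 0.1945) x1=(1.4888, -0.8564)
step 4: x0=(0.7657, 0.2222) x1=(1.4879, -0.8579)
step 5: x0=(0.7625, 0.2497) x1=(1.4868, -0.8590)
step 6: x0=(0.7594, 0.2770) x1=(1.4854, -0.8597)
step 7: x0=(0.7565, 0.3041) x1=(1.4839, -0.8602)
step 8: x0=(0.7537, 0.3310) x1=(1.4822, -0.8604)
step 9: x0=(0.7510, 0.3577) x1=(1.4803, -0.8602)
step 10: x0=(0.7484, 0.3843) x1=(1.4782, -0.8598)
step 11: x0=(0.7459, 0.4106) x1=(1.4760, -0.8591)
step 12: x0=(0.7435, 0.4368) x1=(1.4736, -0.8581)
step 13: x0=(0.7412, 0.4629) x1=(1.4710, -0.8568)
step 14: x0=(0.7389, 0.4887) x1=(1.4683, -0.8553)
step 15: x0=(0.7368, 0.5144) x1=(1.4655, -0.8535)
step 16: x0=(0.7348, 0.5400) x1=(1.4625, -0.8515)
step 17: x0=(0.7328, 0.5654) x1=(1.4594, -0.8493)
step 18: x0=(0.7309, 0.5906) x1=(1.4562, -0.8468)
step 19: x0=(0.7291, 0.6157) x1=(1.4529, -0.8440)
step 20: x0=(0.7273, 0.6407) x1=(1.4494, -0.8410)
step 21: x0=(0.7257, 0.6655) x1=(1.4458, -0.8379)
step 22: x0=(0.7241, 0.6902) x1=(1.4422, -0.8344)
step 23: x0=(0.7225, 0.7148) x1=(1.4384, -0.8308)
step 24: x0=(0.7210, 0.7392) x1=(1.4345, -0.8270)
step 25: x0=(0.7196, 0.7635) x1=(1.4306, -0.8229)
step 26: x0=(0.7182, 0.7876) x1=(1.4265, -0.8187)
step 27: x0=(0.7169, 0.8116) x1=(1.4224, -0.8142)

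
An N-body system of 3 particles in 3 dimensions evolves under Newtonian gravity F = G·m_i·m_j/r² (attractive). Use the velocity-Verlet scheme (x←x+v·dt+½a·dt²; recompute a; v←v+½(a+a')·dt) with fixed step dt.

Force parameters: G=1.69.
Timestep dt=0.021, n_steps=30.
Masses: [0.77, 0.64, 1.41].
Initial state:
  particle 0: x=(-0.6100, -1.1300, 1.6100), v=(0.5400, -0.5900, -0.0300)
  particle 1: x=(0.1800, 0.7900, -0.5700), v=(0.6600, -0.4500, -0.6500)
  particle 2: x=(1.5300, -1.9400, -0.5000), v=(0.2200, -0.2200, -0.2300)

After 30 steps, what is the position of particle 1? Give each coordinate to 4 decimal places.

step 0: x0=(-0.6100, -1.1300, 1.6100) x1=(0.1800, 0.7900, -0.5700) x2=(1.5300, -1.9400, -0.5000)
step 1: x0=(-0.5986, -1.1424, 1.6093) x1=(0.1939, 0.7805, -0.5836) x2=(1.5346, -1.9446, -0.5048)
step 2: x0=(-0.5871, -1.1548, 1.6085) x1=(0.2078, 0.7708, -0.5972) x2=(1.5391, -1.9491, -0.5096)
step 3: x0=(-0.5756, -1.1671, 1.6076) x1=(0.2217, 0.7610, -0.6107) x2=(1.5436, -1.9536, -0.5143)
step 4: x0=(-0.5639, -1.1795, 1.6066) x1=(0.2357, 0.7511, -0.6242) x2=(1.5480, -1.9580, -0.5190)
step 5: x0=(-0.5522, -1.1919, 1.6055) x1=(0.2497, 0.7410, -0.6376) x2=(1.5523, -1.9623, -0.5237)
step 6: x0=(-0.5404, -1.2042, 1.6042) x1=(0.2638, 0.7307, -0.6510) x2=(1.5566, -1.9666, -0.5283)
step 7: x0=(-0.5285, -1.2166, 1.6028) x1=(0.2779, 0.7204, -0.6644) x2=(1.5608, -1.9708, -0.5329)
step 8: x0=(-0.5165, -1.2290, 1.6014) x1=(0.2920, 0.7098, -0.6776) x2=(1.5649, -1.9750, -0.5374)
step 9: x0=(-0.5044, -1.2413, 1.5998) x1=(0.3061, 0.6992, -0.6909) x2=(1.5690, -1.9791, -0.5419)
step 10: x0=(-0.4922, -1.2537, 1.5981) x1=(0.3203, 0.6884, -0.7041) x2=(1.5730, -1.9831, -0.5463)
step 11: x0=(-0.4799, -1.2660, 1.5963) x1=(0.3345, 0.6774, -0.7172) x2=(1.5770, -1.9871, -0.5508)
step 12: x0=(-0.4676, -1.2783, 1.5943) x1=(0.3488, 0.6663, -0.7303) x2=(1.5808, -1.9909, -0.5551)
step 13: x0=(-0.4551, -1.2907, 1.5923) x1=(0.3631, 0.6550, -0.7433) x2=(1.5847, -1.9948, -0.5595)
step 14: x0=(-0.4426, -1.3030, 1.5901) x1=(0.3774, 0.6437, -0.7563) x2=(1.5884, -1.9986, -0.5638)
step 15: x0=(-0.4300, -1.3153, 1.5878) x1=(0.3918, 0.6321, -0.7692) x2=(1.5921, -2.0023, -0.5680)
step 16: x0=(-0.4173, -1.3277, 1.5855) x1=(0.4062, 0.6204, -0.7821) x2=(1.5957, -2.0059, -0.5722)
step 17: x0=(-0.4045, -1.3400, 1.5829) x1=(0.4206, 0.6086, -0.7949) x2=(1.5993, -2.0095, -0.5764)
step 18: x0=(-0.3916, -1.3523, 1.5803) x1=(0.4351, 0.5966, -0.8077) x2=(1.6028, -2.0130, -0.5805)
step 19: x0=(-0.3786, -1.3646, 1.5776) x1=(0.4496, 0.5844, -0.8204) x2=(1.6062, -2.0164, -0.5846)
step 20: x0=(-0.3656, -1.3769, 1.5747) x1=(0.4642, 0.5721, -0.8331) x2=(1.6096, -2.0198, -0.5887)
step 21: x0=(-0.3524, -1.3892, 1.5717) x1=(0.4788, 0.5597, -0.8457) x2=(1.6129, -2.0231, -0.5927)
step 22: x0=(-0.3392, -1.4015, 1.5686) x1=(0.4934, 0.5471, -0.8583) x2=(1.6161, -2.0263, -0.5967)
step 23: x0=(-0.3258, -1.4138, 1.5654) x1=(0.5081, 0.5343, -0.8708) x2=(1.6193, -2.0295, -0.6006)
step 24: x0=(-0.3124, -1.4261, 1.5620) x1=(0.5228, 0.5214, -0.8833) x2=(1.6224, -2.0326, -0.6045)
step 25: x0=(-0.2989, -1.4384, 1.5586) x1=(0.5375, 0.5084, -0.8957) x2=(1.6254, -2.0356, -0.6083)
step 26: x0=(-0.2853, -1.4507, 1.5550) x1=(0.5523, 0.4951, -0.9080) x2=(1.6284, -2.0386, -0.6121)
step 27: x0=(-0.2716, -1.4630, 1.5513) x1=(0.5671, 0.4818, -0.9203) x2=(1.6313, -2.0415, -0.6159)
step 28: x0=(-0.2578, -1.4753, 1.5474) x1=(0.5820, 0.4682, -0.9325) x2=(1.6341, -2.0443, -0.6196)
step 29: x0=(-0.2440, -1.4876, 1.5435) x1=(0.5969, 0.4545, -0.9447) x2=(1.6369, -2.0470, -0.6233)
step 30: x0=(-0.2300, -1.4999, 1.5394) x1=(0.6119, 0.4407, -0.9568) x2=(1.6396, -2.0497, -0.6270)

(0.6119, 0.4407, -0.9568)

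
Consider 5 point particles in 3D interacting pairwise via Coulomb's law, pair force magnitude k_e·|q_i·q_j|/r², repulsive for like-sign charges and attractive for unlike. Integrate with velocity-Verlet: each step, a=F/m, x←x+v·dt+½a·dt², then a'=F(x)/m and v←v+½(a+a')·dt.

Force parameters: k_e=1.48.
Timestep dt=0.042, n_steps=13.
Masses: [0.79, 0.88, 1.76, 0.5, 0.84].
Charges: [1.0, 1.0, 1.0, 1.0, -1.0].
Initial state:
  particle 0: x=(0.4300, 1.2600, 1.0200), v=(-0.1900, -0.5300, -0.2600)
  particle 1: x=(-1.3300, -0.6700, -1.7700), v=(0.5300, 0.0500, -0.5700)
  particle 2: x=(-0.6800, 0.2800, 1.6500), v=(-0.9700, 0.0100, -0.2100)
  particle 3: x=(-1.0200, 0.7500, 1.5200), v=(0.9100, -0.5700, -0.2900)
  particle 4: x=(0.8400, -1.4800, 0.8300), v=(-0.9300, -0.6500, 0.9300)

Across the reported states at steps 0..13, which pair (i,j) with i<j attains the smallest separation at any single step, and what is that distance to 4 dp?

step 0: x0=(0.4300, 1.2600, 1.0200) x1=(-1.3300, -0.6700, -1.7700) x2=(-0.6800, 0.2800, 1.6500) x3=(-1.0200, 0.7500, 1.5200) x4=(0.8400, -1.4800, 0.8300)
step 1: x0=(0.4231, 1.2382, 1.0087) x1=(-1.3077, -0.6681, -1.7941) x2=(-0.7197, 0.2785, 1.6418) x3=(-0.9867, 0.7314, 1.5066) x4=(0.8006, -1.5068, 0.8691)
step 2: x0=(0.4185, 1.2172, 0.9966) x1=(-1.2855, -0.6664, -1.8187) x2=(-0.7571, 0.2723, 1.6350) x3=(-0.9636, 0.7267, 1.4897) x4=(0.7604, -1.5324, 0.9083)
step 3: x0=(0.4161, 1.1971, 0.9838) x1=(-1.2632, -0.6651, -1.8436) x2=(-0.7925, 0.2609, 1.6301) x3=(-0.9497, 0.7378, 1.4684) x4=(0.7195, -1.5569, 0.9475)
step 4: x0=(0.4160, 1.1777, 0.9702) x1=(-1.2410, -0.6641, -1.8689) x2=(-0.8266, 0.2442, 1.6270) x3=(-0.9430, 0.7649, 1.4423) x4=(0.6779, -1.5803, 0.9867)
step 5: x0=(0.4183, 1.1591, 0.9559) x1=(-1.2188, -0.6634, -1.8946) x2=(-0.8600, 0.2228, 1.6257) x3=(-0.9414, 0.8060, 1.4118) x4=(0.6355, -1.6026, 1.0259)
step 6: x0=(0.4229, 1.1412, 0.9409) x1=(-1.1966, -0.6630, -1.9207) x2=(-0.8930, 0.1974, 1.6260) x3=(-0.9435, 0.8587, 1.3778) x4=(0.5925, -1.6236, 1.0651)
step 7: x0=(0.4299, 1.1238, 0.9252) x1=(-1.1743, -0.6629, -1.9472) x2=(-0.9261, 0.1688, 1.6275) x3=(-0.9481, 0.9202, 1.3412) x4=(0.5489, -1.6435, 1.1043)
step 8: x0=(0.4392, 1.1069, 0.9088) x1=(-1.1522, -0.6631, -1.9741) x2=(-0.9592, 0.1377, 1.6300) x3=(-0.9551, 0.9886, 1.3027) x4=(0.5046, -1.6623, 1.1433)
step 9: x0=(0.4510, 1.0902, 0.8919) x1=(-1.1300, -0.6636, -2.0013) x2=(-0.9926, 0.1045, 1.6335) x3=(-0.9640, 1.0623, 1.2629) x4=(0.4597, -1.6798, 1.1823)
step 10: x0=(0.4650, 1.0738, 0.8744) x1=(-1.1078, -0.6644, -2.0290) x2=(-1.0261, 0.0695, 1.6376) x3=(-0.9750, 1.1403, 1.2223) x4=(0.4142, -1.6962, 1.2212)
step 11: x0=(0.4812, 1.0574, 0.8565) x1=(-1.0857, -0.6655, -2.0570) x2=(-1.0598, 0.0332, 1.6424) x3=(-0.9878, 1.2218, 1.1812) x4=(0.3681, -1.7113, 1.2599)
step 12: x0=(0.4995, 1.0410, 0.8382) x1=(-1.0635, -0.6670, -2.0854) x2=(-1.0936, -0.0044, 1.6476) x3=(-1.0024, 1.3062, 1.1397) x4=(0.3214, -1.7253, 1.2984)
step 13: x0=(0.5198, 1.0245, 0.8196) x1=(-1.0414, -0.6687, -2.1141) x2=(-1.1276, -0.0430, 1.6534) x3=(-1.0187, 1.3932, 1.0980) x4=(0.2742, -1.7382, 1.3368)

pair (2,3), distance 0.5198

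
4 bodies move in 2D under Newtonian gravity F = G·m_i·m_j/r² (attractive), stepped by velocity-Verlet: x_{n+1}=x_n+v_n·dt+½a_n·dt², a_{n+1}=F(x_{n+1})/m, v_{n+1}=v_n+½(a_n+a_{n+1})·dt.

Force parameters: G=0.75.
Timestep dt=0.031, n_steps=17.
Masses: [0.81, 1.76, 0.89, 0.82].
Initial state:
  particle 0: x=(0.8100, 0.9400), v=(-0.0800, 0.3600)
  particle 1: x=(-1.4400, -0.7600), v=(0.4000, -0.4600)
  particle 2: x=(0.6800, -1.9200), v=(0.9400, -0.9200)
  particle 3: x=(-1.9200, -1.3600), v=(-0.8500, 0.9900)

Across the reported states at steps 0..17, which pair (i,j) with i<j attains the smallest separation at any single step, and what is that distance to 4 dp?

pair (1,3), distance 0.7292

step 0: x0=(0.8100, 0.9400) x1=(-1.4400, -0.7600) x2=(0.6800, -1.9200) x3=(-1.9200, -1.3600)
step 1: x0=(0.8074, 0.9511) x1=(-1.4278, -0.7747) x2=(0.7090, -1.9484) x3=(-1.9456, -1.3285)
step 2: x0=(0.8047, 0.9619) x1=(-1.4162, -0.7901) x2=(0.7377, -1.9767) x3=(-1.9696, -1.2953)
step 3: x0=(0.8018, 0.9726) x1=(-1.4052, -0.8062) x2=(0.7662, -2.0047) x3=(-1.9918, -1.2606)
step 4: x0=(0.7988, 0.9830) x1=(-1.3949, -0.8230) x2=(0.7945, -2.0326) x3=(-2.0121, -1.2245)
step 5: x0=(0.7956, 0.9933) x1=(-1.3854, -0.8404) x2=(0.8225, -2.0602) x3=(-2.0303, -1.1871)
step 6: x0=(0.7922, 1.0033) x1=(-1.3767, -0.8583) x2=(0.8502, -2.0877) x3=(-2.0463, -1.1486)
step 7: x0=(0.7887, 1.0132) x1=(-1.3689, -0.8766) x2=(0.8777, -2.1151) x3=(-2.0600, -1.1091)
step 8: x0=(0.7850, 1.0229) x1=(-1.3620, -0.8954) x2=(0.9050, -2.1422) x3=(-2.0714, -1.0689)
step 9: x0=(0.7812, 1.0323) x1=(-1.3561, -0.9143) x2=(0.9321, -2.1692) x3=(-2.0804, -1.0281)
step 10: x0=(0.7772, 1.0416) x1=(-1.3511, -0.9335) x2=(0.9590, -2.1960) x3=(-2.0869, -0.9869)
step 11: x0=(0.7731, 1.0507) x1=(-1.3470, -0.9527) x2=(0.9856, -2.2227) x3=(-2.0910, -0.9456)
step 12: x0=(0.7689, 1.0596) x1=(-1.3439, -0.9719) x2=(1.0120, -2.2492) x3=(-2.0927, -0.9042)
step 13: x0=(0.7645, 1.0683) x1=(-1.3417, -0.9910) x2=(1.0382, -2.2755) x3=(-2.0921, -0.8631)
step 14: x0=(0.7599, 1.0768) x1=(-1.3403, -1.0099) x2=(1.0643, -2.3017) x3=(-2.0893, -0.8223)
step 15: x0=(0.7552, 1.0852) x1=(-1.3399, -1.0286) x2=(1.0901, -2.3277) x3=(-2.0843, -0.7820)
step 16: x0=(0.7504, 1.0933) x1=(-1.3402, -1.0470) x2=(1.1157, -2.3536) x3=(-2.0772, -0.7424)
step 17: x0=(0.7455, 1.1013) x1=(-1.3412, -1.0650) x2=(1.1411, -2.3793) x3=(-2.0683, -0.7035)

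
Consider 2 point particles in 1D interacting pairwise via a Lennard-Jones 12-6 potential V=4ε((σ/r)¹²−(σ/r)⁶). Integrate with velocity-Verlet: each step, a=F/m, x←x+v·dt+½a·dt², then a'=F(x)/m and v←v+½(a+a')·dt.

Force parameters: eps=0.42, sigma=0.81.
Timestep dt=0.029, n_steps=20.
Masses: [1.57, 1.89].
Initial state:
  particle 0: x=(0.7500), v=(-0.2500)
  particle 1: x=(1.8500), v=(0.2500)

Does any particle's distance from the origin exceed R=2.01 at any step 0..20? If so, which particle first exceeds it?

no

step 0: x0=(0.7500) x1=(1.8500)
step 1: x0=(0.7430) x1=(1.8570)
step 2: x0=(0.7365) x1=(1.8636)
step 3: x0=(0.7305) x1=(1.8699)
step 4: x0=(0.7250) x1=(1.8757)
step 5: x0=(0.7199) x1=(1.8812)
step 6: x0=(0.7152) x1=(1.8863)
step 7: x0=(0.7109) x1=(1.8911)
step 8: x0=(0.7069) x1=(1.8956)
step 9: x0=(0.7034) x1=(1.8998)
step 10: x0=(0.7002) x1=(1.9037)
step 11: x0=(0.6973) x1=(1.9073)
step 12: x0=(0.6947) x1=(1.9106)
step 13: x0=(0.6925) x1=(1.9137)
step 14: x0=(0.6906) x1=(1.9165)
step 15: x0=(0.6890) x1=(1.9191)
step 16: x0=(0.6877) x1=(1.9214)
step 17: x0=(0.6867) x1=(1.9235)
step 18: x0=(0.6859) x1=(1.9253)
step 19: x0=(0.6855) x1=(1.9269)
step 20: x0=(0.6853) x1=(1.9283)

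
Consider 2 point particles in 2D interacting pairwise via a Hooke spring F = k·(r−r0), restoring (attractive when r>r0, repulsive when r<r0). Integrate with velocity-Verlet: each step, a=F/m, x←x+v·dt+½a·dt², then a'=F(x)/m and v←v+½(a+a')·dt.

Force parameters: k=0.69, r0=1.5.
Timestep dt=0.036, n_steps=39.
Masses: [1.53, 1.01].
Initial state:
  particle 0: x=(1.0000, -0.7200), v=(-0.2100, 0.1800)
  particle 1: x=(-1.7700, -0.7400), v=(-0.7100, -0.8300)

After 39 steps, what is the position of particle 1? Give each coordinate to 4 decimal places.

(-1.8991, -1.7607)

step 0: x0=(1.0000, -0.7200) x1=(-1.7700, -0.7400)
step 1: x0=(0.9921, -0.7135) x1=(-1.7950, -0.7699)
step 2: x0=(0.9834, -0.7071) x1=(-1.8189, -0.7997)
step 3: x0=(0.9739, -0.7006) x1=(-1.8416, -0.8295)
step 4: x0=(0.9637, -0.6942) x1=(-1.8631, -0.8593)
step 5: x0=(0.9527, -0.6879) x1=(-1.8835, -0.8890)
step 6: x0=(0.9410, -0.6816) x1=(-1.9026, -0.9186)
step 7: x0=(0.9284, -0.6753) x1=(-1.9206, -0.9481)
step 8: x0=(0.9150, -0.6692) x1=(-1.9374, -0.9775)
step 9: x0=(0.9009, -0.6631) x1=(-1.9530, -1.0068)
step 10: x0=(0.8859, -0.6571) x1=(-1.9673, -1.0359)
step 11: x0=(0.8702, -0.6512) x1=(-1.9805, -1.0648)
step 12: x0=(0.8536, -0.6455) x1=(-1.9924, -1.0936)
step 13: x0=(0.8363, -0.6399) x1=(-2.0032, -1.1222)
step 14: x0=(0.8182, -0.6344) x1=(-2.0127, -1.1506)
step 15: x0=(0.7992, -0.6290) x1=(-2.0210, -1.1788)
step 16: x0=(0.7795, -0.6238) x1=(-2.0282, -1.2067)
step 17: x0=(0.7590, -0.6188) x1=(-2.0341, -1.2344)
step 18: x0=(0.7377, -0.6139) x1=(-2.0389, -1.2618)
step 19: x0=(0.7157, -0.6092) x1=(-2.0425, -1.2890)
step 20: x0=(0.6929, -0.6047) x1=(-2.0450, -1.3159)
step 21: x0=(0.6693, -0.6004) x1=(-2.0463, -1.3424)
step 22: x0=(0.6450, -0.5963) x1=(-2.0465, -1.3687)
step 23: x0=(0.6200, -0.5925) x1=(-2.0456, -1.3947)
step 24: x0=(0.5942, -0.5888) x1=(-2.0436, -1.4203)
step 25: x0=(0.5678, -0.5853) x1=(-2.0406, -1.4456)
step 26: x0=(0.5406, -0.5821) x1=(-2.0365, -1.4705)
step 27: x0=(0.5128, -0.5791) x1=(-2.0313, -1.4951)
step 28: x0=(0.4843, -0.5764) x1=(-2.0252, -1.5194)
step 29: x0=(0.4552, -0.5739) x1=(-2.0181, -1.5432)
step 30: x0=(0.4254, -0.5716) x1=(-2.0100, -1.5667)
step 31: x0=(0.3951, -0.5696) x1=(-2.0010, -1.5898)
step 32: x0=(0.3641, -0.5678) x1=(-1.9911, -1.6125)
step 33: x0=(0.3325, -0.5663) x1=(-1.9803, -1.6349)
step 34: x0=(0.3004, -0.5651) x1=(-1.9687, -1.6568)
step 35: x0=(0.2678, -0.5641) x1=(-1.9563, -1.6784)
step 36: x0=(0.2347, -0.5634) x1=(-1.9431, -1.6996)
step 37: x0=(0.2010, -0.5629) x1=(-1.9291, -1.7203)
step 38: x0=(0.1669, -0.5627) x1=(-1.9144, -1.7407)
step 39: x0=(0.1323, -0.5627) x1=(-1.8991, -1.7607)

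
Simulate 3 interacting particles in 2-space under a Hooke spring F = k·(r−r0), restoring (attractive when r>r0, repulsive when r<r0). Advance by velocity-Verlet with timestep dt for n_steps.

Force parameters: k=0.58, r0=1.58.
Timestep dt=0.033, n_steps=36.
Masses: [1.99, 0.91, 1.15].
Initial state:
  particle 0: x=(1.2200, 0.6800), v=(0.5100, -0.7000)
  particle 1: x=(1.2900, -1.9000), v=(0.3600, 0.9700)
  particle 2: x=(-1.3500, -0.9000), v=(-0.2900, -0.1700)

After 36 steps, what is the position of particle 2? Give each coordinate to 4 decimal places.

(-0.8413, -0.9603)

step 0: x0=(1.2200, 0.6800) x1=(1.2900, -1.9000) x2=(-1.3500, -0.9000)
step 1: x0=(1.2366, 0.6566) x1=(1.3015, -1.8675) x2=(-1.3589, -0.9055)
step 2: x0=(1.2529, 0.6327) x1=(1.3121, -1.8340) x2=(-1.3665, -0.9109)
step 3: x0=(1.2688, 0.6083) x1=(1.3219, -1.7997) x2=(-1.3727, -0.9160)
step 4: x0=(1.2842, 0.5833) x1=(1.3309, -1.7645) x2=(-1.3776, -0.9210)
step 5: x0=(1.2993, 0.5579) x1=(1.3390, -1.7285) x2=(-1.3812, -0.9258)
step 6: x0=(1.3139, 0.5321) x1=(1.3462, -1.6917) x2=(-1.3833, -0.9304)
step 7: x0=(1.3282, 0.5058) x1=(1.3527, -1.6543) x2=(-1.3841, -0.9348)
step 8: x0=(1.3420, 0.4791) x1=(1.3582, -1.6163) x2=(-1.3835, -0.9389)
step 9: x0=(1.3554, 0.4520) x1=(1.3630, -1.5777) x2=(-1.3815, -0.9429)
step 10: x0=(1.3684, 0.4246) x1=(1.3669, -1.5386) x2=(-1.3781, -0.9466)
step 11: x0=(1.3809, 0.3968) x1=(1.3700, -1.4990) x2=(-1.3733, -0.9501)
step 12: x0=(1.3931, 0.3688) x1=(1.3722, -1.4591) x2=(-1.3671, -0.9534)
step 13: x0=(1.4048, 0.3404) x1=(1.3736, -1.4188) x2=(-1.3595, -0.9565)
step 14: x0=(1.4161, 0.3118) x1=(1.3742, -1.3783) x2=(-1.3506, -0.9593)
step 15: x0=(1.4269, 0.2830) x1=(1.3740, -1.3375) x2=(-1.3403, -0.9619)
step 16: x0=(1.4374, 0.2539) x1=(1.3730, -1.2967) x2=(-1.3286, -0.9642)
step 17: x0=(1.4474, 0.2247) x1=(1.3712, -1.2557) x2=(-1.3156, -0.9663)
step 18: x0=(1.4570, 0.1954) x1=(1.3687, -1.2148) x2=(-1.3012, -0.9681)
step 19: x0=(1.4662, 0.1659) x1=(1.3654, -1.1738) x2=(-1.2855, -0.9698)
step 20: x0=(1.4750, 0.1363) x1=(1.3613, -1.1330) x2=(-1.2686, -0.9711)
step 21: x0=(1.4834, 0.1066) x1=(1.3564, -1.0924) x2=(-1.2503, -0.9722)
step 22: x0=(1.4914, 0.0770) x1=(1.3509, -1.0520) x2=(-1.2308, -0.9731)
step 23: x0=(1.4990, 0.0473) x1=(1.3445, -1.0118) x2=(-1.2101, -0.9737)
step 24: x0=(1.5063, 0.0176) x1=(1.3375, -0.9721) x2=(-1.1881, -0.9741)
step 25: x0=(1.5132, -0.0121) x1=(1.3297, -0.9327) x2=(-1.1650, -0.9742)
step 26: x0=(1.5198, -0.0417) x1=(1.3213, -0.8937) x2=(-1.1407, -0.9741)
step 27: x0=(1.5260, -0.0712) x1=(1.3120, -0.8552) x2=(-1.1152, -0.9737)
step 28: x0=(1.5320, -0.1006) x1=(1.3021, -0.8173) x2=(-1.0887, -0.9731)
step 29: x0=(1.5376, -0.1298) x1=(1.2914, -0.7800) x2=(-1.0611, -0.9723)
step 30: x0=(1.5431, -0.1589) x1=(1.2800, -0.7433) x2=(-1.0325, -0.9712)
step 31: x0=(1.5483, -0.1879) x1=(1.2678, -0.7072) x2=(-1.0029, -0.9699)
step 32: x0=(1.5533, -0.2166) x1=(1.2547, -0.6718) x2=(-0.9723, -0.9684)
step 33: x0=(1.5582, -0.2452) x1=(1.2409, -0.6371) x2=(-0.9409, -0.9667)
step 34: x0=(1.5630, -0.2736) x1=(1.2261, -0.6030) x2=(-0.9085, -0.9648)
step 35: x0=(1.5677, -0.3019) x1=(1.2103, -0.5695) x2=(-0.8753, -0.9627)
step 36: x0=(1.5725, -0.3300) x1=(1.1936, -0.5365) x2=(-0.8413, -0.9603)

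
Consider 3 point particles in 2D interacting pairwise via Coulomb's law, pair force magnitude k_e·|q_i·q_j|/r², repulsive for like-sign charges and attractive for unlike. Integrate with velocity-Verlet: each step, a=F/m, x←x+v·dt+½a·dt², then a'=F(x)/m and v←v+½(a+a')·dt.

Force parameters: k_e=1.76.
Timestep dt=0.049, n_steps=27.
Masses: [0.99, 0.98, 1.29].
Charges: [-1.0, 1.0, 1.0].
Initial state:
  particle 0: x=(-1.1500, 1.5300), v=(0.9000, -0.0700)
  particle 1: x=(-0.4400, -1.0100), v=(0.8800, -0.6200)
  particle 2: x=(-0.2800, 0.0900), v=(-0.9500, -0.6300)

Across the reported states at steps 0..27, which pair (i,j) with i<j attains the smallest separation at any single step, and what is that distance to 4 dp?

pair (1,2), distance 1.1050

step 0: x0=(-1.1500, 1.5300) x1=(-0.4400, -1.0100) x2=(-0.2800, 0.0900)
step 1: x0=(-1.1054, 1.5256) x1=(-0.3972, -1.0418) x2=(-0.3267, 0.0609)
step 2: x0=(-1.0600, 1.5193) x1=(-0.3548, -1.0766) x2=(-0.3737, 0.0356)
step 3: x0=(-1.0137, 1.5110) x1=(-0.3125, -1.1142) x2=(-0.4213, 0.0140)
step 4: x0=(-0.9666, 1.5005) x1=(-0.2700, -1.1546) x2=(-0.4696, -0.0038)
step 5: x0=(-0.9189, 1.4879) x1=(-0.2272, -1.1976) x2=(-0.5188, -0.0181)
step 6: x0=(-0.8706, 1.4731) x1=(-0.1837, -1.2429) x2=(-0.5688, -0.0289)
step 7: x0=(-0.8218, 1.4560) x1=(-0.1396, -1.2902) x2=(-0.6197, -0.0364)
step 8: x0=(-0.7726, 1.4365) x1=(-0.0948, -1.3392) x2=(-0.6714, -0.0408)
step 9: x0=(-0.7232, 1.4145) x1=(-0.0493, -1.3896) x2=(-0.7239, -0.0422)
step 10: x0=(-0.6736, 1.3900) x1=(-0.0030, -1.4413) x2=(-0.7771, -0.0407)
step 11: x0=(-0.6241, 1.3630) x1=(0.0440, -1.4939) x2=(-0.8307, -0.0366)
step 12: x0=(-0.5748, 1.3333) x1=(0.0917, -1.5473) x2=(-0.8847, -0.0299)
step 13: x0=(-0.5258, 1.3011) x1=(0.1399, -1.6013) x2=(-0.9389, -0.0207)
step 14: x0=(-0.4774, 1.2663) x1=(0.1887, -1.6559) x2=(-0.9931, -0.0091)
step 15: x0=(-0.4298, 1.2289) x1=(0.2380, -1.7108) x2=(-1.0470, 0.0047)
step 16: x0=(-0.3831, 1.1890) x1=(0.2878, -1.7660) x2=(-1.1007, 0.0207)
step 17: x0=(-0.3374, 1.1467) x1=(0.3380, -1.8214) x2=(-1.1538, 0.0387)
step 18: x0=(-0.2930, 1.1022) x1=(0.3885, -1.8769) x2=(-1.2062, 0.0584)
step 19: x0=(-0.2499, 1.0556) x1=(0.4394, -1.9326) x2=(-1.2579, 0.0799)
step 20: x0=(-0.2083, 1.0070) x1=(0.4906, -1.9882) x2=(-1.3086, 0.1029)
step 21: x0=(-0.1683, 0.9566) x1=(0.5421, -2.0439) x2=(-1.3584, 0.1273)
step 22: x0=(-0.1297, 0.9046) x1=(0.5937, -2.0995) x2=(-1.4072, 0.1528)
step 23: x0=(-0.0928, 0.8513) x1=(0.6456, -2.1550) x2=(-1.4549, 0.1793)
step 24: x0=(-0.0574, 0.7966) x1=(0.6977, -2.2104) x2=(-1.5016, 0.2068)
step 25: x0=(-0.0235, 0.7409) x1=(0.7500, -2.2656) x2=(-1.5472, 0.2349)
step 26: x0=(0.0089, 0.6842) x1=(0.8023, -2.3207) x2=(-1.5918, 0.2637)
step 27: x0=(0.0399, 0.6267) x1=(0.8549, -2.3757) x2=(-1.6355, 0.2930)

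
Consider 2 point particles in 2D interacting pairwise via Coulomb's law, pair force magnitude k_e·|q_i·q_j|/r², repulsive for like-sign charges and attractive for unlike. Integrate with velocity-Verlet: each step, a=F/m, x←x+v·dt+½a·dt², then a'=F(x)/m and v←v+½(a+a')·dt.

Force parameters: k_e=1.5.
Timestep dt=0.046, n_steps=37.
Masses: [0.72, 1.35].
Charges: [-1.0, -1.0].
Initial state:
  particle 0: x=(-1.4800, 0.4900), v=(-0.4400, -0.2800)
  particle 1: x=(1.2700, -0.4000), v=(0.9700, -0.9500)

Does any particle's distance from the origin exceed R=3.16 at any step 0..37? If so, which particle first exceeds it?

yes, particle 1

step 0: x0=(-1.4800, 0.4900) x1=(1.2700, -0.4000)
step 1: x0=(-1.5005, 0.4772) x1=(1.3148, -0.4437)
step 2: x0=(-1.5215, 0.4646) x1=(1.3598, -0.4876)
step 3: x0=(-1.5429, 0.4521) x1=(1.4050, -0.5315)
step 4: x0=(-1.5647, 0.4397) x1=(1.4505, -0.5755)
step 5: x0=(-1.5870, 0.4275) x1=(1.4962, -0.6195)
step 6: x0=(-1.6097, 0.4154) x1=(1.5421, -0.6636)
step 7: x0=(-1.6327, 0.4035) x1=(1.5882, -0.7078)
step 8: x0=(-1.6561, 0.3917) x1=(1.6345, -0.7521)
step 9: x0=(-1.6798, 0.3800) x1=(1.6810, -0.7964)
step 10: x0=(-1.7039, 0.3684) x1=(1.7277, -0.8408)
step 11: x0=(-1.7283, 0.3569) x1=(1.7745, -0.8853)
step 12: x0=(-1.7530, 0.3455) x1=(1.8215, -0.9298)
step 13: x0=(-1.7780, 0.3343) x1=(1.8686, -0.9743)
step 14: x0=(-1.8032, 0.3231) x1=(1.9159, -1.0190)
step 15: x0=(-1.8287, 0.3120) x1=(1.9634, -1.0636)
step 16: x0=(-1.8545, 0.3010) x1=(2.0109, -1.1083)
step 17: x0=(-1.8805, 0.2901) x1=(2.0586, -1.1531)
step 18: x0=(-1.9067, 0.2793) x1=(2.1065, -1.1979)
step 19: x0=(-1.9332, 0.2686) x1=(2.1544, -1.2427)
step 20: x0=(-1.9599, 0.2580) x1=(2.2025, -1.2876)
step 21: x0=(-1.9868, 0.2474) x1=(2.2506, -1.3326)
step 22: x0=(-2.0139, 0.2369) x1=(2.2989, -1.3775)
step 23: x0=(-2.0412, 0.2265) x1=(2.3473, -1.4226)
step 24: x0=(-2.0687, 0.2162) x1=(2.3958, -1.4676)
step 25: x0=(-2.0964, 0.2059) x1=(2.4444, -1.5127)
step 26: x0=(-2.1242, 0.1957) x1=(2.4930, -1.5578)
step 27: x0=(-2.1522, 0.1855) x1=(2.5418, -1.6030)
step 28: x0=(-2.1804, 0.1754) x1=(2.5907, -1.6482)
step 29: x0=(-2.2087, 0.1654) x1=(2.6396, -1.6934)
step 30: x0=(-2.2372, 0.1554) x1=(2.6886, -1.7387)
step 31: x0=(-2.2658, 0.1455) x1=(2.7377, -1.7839)
step 32: x0=(-2.2946, 0.1357) x1=(2.7869, -1.8293)
step 33: x0=(-2.3235, 0.1259) x1=(2.8361, -1.8746)
step 34: x0=(-2.3526, 0.1161) x1=(2.8854, -1.9200)
step 35: x0=(-2.3818, 0.1064) x1=(2.9348, -1.9654)
step 36: x0=(-2.4111, 0.0968) x1=(2.9843, -2.0108)
step 37: x0=(-2.4405, 0.0872) x1=(3.0338, -2.0562)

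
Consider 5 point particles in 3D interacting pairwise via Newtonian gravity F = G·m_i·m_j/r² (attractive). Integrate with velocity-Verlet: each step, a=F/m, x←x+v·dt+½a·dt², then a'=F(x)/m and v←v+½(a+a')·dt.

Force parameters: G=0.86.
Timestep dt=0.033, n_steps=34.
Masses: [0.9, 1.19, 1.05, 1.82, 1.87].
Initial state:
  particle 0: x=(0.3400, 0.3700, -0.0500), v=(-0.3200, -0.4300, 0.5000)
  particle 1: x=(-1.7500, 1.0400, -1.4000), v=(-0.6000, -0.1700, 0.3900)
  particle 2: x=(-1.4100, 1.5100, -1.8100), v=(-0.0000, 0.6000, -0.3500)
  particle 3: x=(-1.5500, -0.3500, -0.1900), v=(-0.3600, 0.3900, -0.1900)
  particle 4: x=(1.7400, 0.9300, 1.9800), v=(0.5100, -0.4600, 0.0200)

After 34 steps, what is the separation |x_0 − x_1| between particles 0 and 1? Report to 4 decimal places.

2.4584

step 0: x0=(0.3400, 0.3700, -0.0500) x1=(-1.7500, 1.0400, -1.4000) x2=(-1.4100, 1.5100, -1.8100) x3=(-1.5500, -0.3500, -0.1900) x4=(1.7400, 0.9300, 1.9800)
step 1: x0=(0.3292, 0.3558, -0.0335) x1=(-1.7692, 1.0348, -1.3875) x2=(-1.4105, 1.5289, -1.8208) x3=(-1.5618, -0.3369, -0.1964) x4=(1.7567, 0.9148, 1.9805)
step 2: x0=(0.3180, 0.3416, -0.0170) x1=(-1.7874, 1.0304, -1.3755) x2=(-1.4118, 1.5463, -1.8301) x3=(-1.5733, -0.3233, -0.2030) x4=(1.7732, 0.8995, 1.9809)
step 3: x0=(0.3063, 0.3275, -0.0004) x1=(-1.8046, 1.0266, -1.3640) x2=(-1.4139, 1.5622, -1.8380) x3=(-1.5845, -0.3093, -0.2099) x4=(1.7895, 0.8842, 1.9810)
step 4: x0=(0.2941, 0.3134, 0.0161) x1=(-1.8209, 1.0233, -1.3529) x2=(-1.4167, 1.5767, -1.8447) x3=(-1.5956, -0.2947, -0.2171) x4=(1.8056, 0.8689, 1.9809)
step 5: x0=(0.2815, 0.2993, 0.0326) x1=(-1.8362, 1.0205, -1.3422) x2=(-1.4202, 1.5900, -1.8501) x3=(-1.6063, -0.2797, -0.2245) x4=(1.8215, 0.8535, 1.9806)
step 6: x0=(0.2685, 0.2852, 0.0491) x1=(-1.8508, 1.0181, -1.3317) x2=(-1.4243, 1.6020, -1.8544) x3=(-1.6169, -0.2642, -0.2322) x4=(1.8372, 0.8380, 1.9801)
step 7: x0=(0.2550, 0.2712, 0.0656) x1=(-1.8645, 1.0160, -1.3215) x2=(-1.4290, 1.6128, -1.8576) x3=(-1.6272, -0.2482, -0.2402) x4=(1.8526, 0.8225, 1.9793)
step 8: x0=(0.2411, 0.2572, 0.0821) x1=(-1.8774, 1.0142, -1.3114) x2=(-1.4343, 1.6225, -1.8596) x3=(-1.6372, -0.2317, -0.2484) x4=(1.8678, 0.8070, 1.9784)
step 9: x0=(0.2267, 0.2433, 0.0985) x1=(-1.8895, 1.0126, -1.3015) x2=(-1.4401, 1.6311, -1.8606) x3=(-1.6470, -0.2147, -0.2569) x4=(1.8828, 0.7914, 1.9773)
step 10: x0=(0.2119, 0.2294, 0.1149) x1=(-1.9008, 1.0112, -1.2918) x2=(-1.4464, 1.6386, -1.8606) x3=(-1.6566, -0.1972, -0.2657) x4=(1.8976, 0.7757, 1.9759)
step 11: x0=(0.1967, 0.2156, 0.1312) x1=(-1.9115, 1.0100, -1.2821) x2=(-1.4532, 1.6450, -1.8596) x3=(-1.6659, -0.1792, -0.2748) x4=(1.9122, 0.7601, 1.9744)
step 12: x0=(0.1810, 0.2018, 0.1475) x1=(-1.9213, 1.0089, -1.2725) x2=(-1.4604, 1.6504, -1.8576) x3=(-1.6750, -0.1606, -0.2842) x4=(1.9266, 0.7444, 1.9727)
step 13: x0=(0.1648, 0.1882, 0.1636) x1=(-1.9305, 1.0079, -1.2630) x2=(-1.4682, 1.6547, -1.8546) x3=(-1.6839, -0.1415, -0.2939) x4=(1.9407, 0.7286, 1.9708)
step 14: x0=(0.1482, 0.1746, 0.1797) x1=(-1.9389, 1.0069, -1.2534) x2=(-1.4764, 1.6581, -1.8505) x3=(-1.6925, -0.1219, -0.3040) x4=(1.9547, 0.7128, 1.9687)
step 15: x0=(0.1312, 0.1610, 0.1957) x1=(-1.9465, 1.0060, -1.2439) x2=(-1.4851, 1.6604, -1.8456) x3=(-1.7009, -0.1017, -0.3143) x4=(1.9684, 0.6970, 1.9664)
step 16: x0=(0.1138, 0.1476, 0.2116) x1=(-1.9535, 1.0051, -1.2344) x2=(-1.4942, 1.6617, -1.8396) x3=(-1.7091, -0.0809, -0.3250) x4=(1.9819, 0.6812, 1.9639)
step 17: x0=(0.0958, 0.1343, 0.2274) x1=(-1.9597, 1.0041, -1.2248) x2=(-1.5038, 1.6620, -1.8326) x3=(-1.7171, -0.0595, -0.3360) x4=(1.9951, 0.6653, 1.9613)
step 18: x0=(0.0775, 0.1211, 0.2431) x1=(-1.9651, 1.0031, -1.2151) x2=(-1.5138, 1.6612, -1.8247) x3=(-1.7248, -0.0376, -0.3474) x4=(2.0082, 0.6494, 1.9585)
step 19: x0=(0.0587, 0.1080, 0.2586) x1=(-1.9699, 1.0020, -1.2054) x2=(-1.5242, 1.6595, -1.8158) x3=(-1.7324, -0.0150, -0.3592) x4=(2.0210, 0.6335, 1.9554)
step 20: x0=(0.0395, 0.0950, 0.2739) x1=(-1.9739, 1.0008, -1.1956) x2=(-1.5351, 1.6566, -1.8058) x3=(-1.7397, 0.0083, -0.3714) x4=(2.0337, 0.6175, 1.9523)
step 21: x0=(0.0199, 0.0822, 0.2891) x1=(-1.9771, 0.9995, -1.1856) x2=(-1.5464, 1.6528, -1.7949) x3=(-1.7469, 0.0322, -0.3840) x4=(2.0461, 0.6015, 1.9489)
step 22: x0=(-0.0002, 0.0695, 0.3041) x1=(-1.9796, 0.9979, -1.1755) x2=(-1.5581, 1.6478, -1.7829) x3=(-1.7538, 0.0568, -0.3970) x4=(2.0582, 0.5855, 1.9454)
step 23: x0=(-0.0208, 0.0570, 0.3189) x1=(-1.9813, 0.9962, -1.1652) x2=(-1.5703, 1.6417, -1.7698) x3=(-1.7606, 0.0821, -0.4105) x4=(2.0702, 0.5695, 1.9417)
step 24: x0=(-0.0417, 0.0446, 0.3336) x1=(-1.9821, 0.9942, -1.1547) x2=(-1.5829, 1.6345, -1.7556) x3=(-1.7672, 0.1082, -0.4245) x4=(2.0819, 0.5535, 1.9379)
step 25: x0=(-0.0631, 0.0325, 0.3480) x1=(-1.9822, 0.9919, -1.1440) x2=(-1.5960, 1.6261, -1.7403) x3=(-1.7736, 0.1350, -0.4390) x4=(2.0935, 0.5374, 1.9339)
step 26: x0=(-0.0849, 0.0205, 0.3621) x1=(-1.9815, 0.9892, -1.1330) x2=(-1.6095, 1.6166, -1.7239) x3=(-1.7799, 0.1628, -0.4540) x4=(2.1048, 0.5213, 1.9297)
step 27: x0=(-0.1071, 0.0086, 0.3761) x1=(-1.9799, 0.9862, -1.1217) x2=(-1.6235, 1.6058, -1.7063) x3=(-1.7860, 0.1914, -0.4697) x4=(2.1159, 0.5052, 1.9254)
step 28: x0=(-0.1297, -0.0030, 0.3897) x1=(-1.9774, 0.9827, -1.1101) x2=(-1.6379, 1.5937, -1.6874) x3=(-1.7921, 0.2210, -0.4861) x4=(2.1268, 0.4891, 1.9209)
step 29: x0=(-0.1527, -0.0143, 0.4031) x1=(-1.9740, 0.9787, -1.0980) x2=(-1.6528, 1.5802, -1.6672) x3=(-1.7980, 0.2516, -0.5032) x4=(2.1374, 0.4730, 1.9163)
step 30: x0=(-0.1762, -0.0255, 0.4163) x1=(-1.9697, 0.9740, -1.0855) x2=(-1.6682, 1.5653, -1.6456) x3=(-1.8039, 0.2834, -0.5211) x4=(2.1479, 0.4568, 1.9115)
step 31: x0=(-0.2000, -0.0364, 0.4291) x1=(-1.9644, 0.9686, -1.0724) x2=(-1.6840, 1.5489, -1.6226) x3=(-1.8097, 0.3164, -0.5399) x4=(2.1581, 0.4407, 1.9066)
step 32: x0=(-0.2242, -0.0471, 0.4417) x1=(-1.9581, 0.9622, -1.0587) x2=(-1.7003, 1.5309, -1.5981) x3=(-1.8155, 0.3508, -0.5597) x4=(2.1681, 0.4245, 1.9015)
step 33: x0=(-0.2488, -0.0575, 0.4539) x1=(-1.9507, 0.9548, -1.0441) x2=(-1.7171, 1.5112, -1.5720) x3=(-1.8214, 0.3867, -0.5807) x4=(2.1779, 0.4083, 1.8963)
step 34: x0=(-0.2737, -0.0676, 0.4658) x1=(-1.9422, 0.9461, -1.0284) x2=(-1.7343, 1.4897, -1.5441) x3=(-1.8272, 0.4245, -0.6031) x4=(2.1875, 0.3922, 1.8910)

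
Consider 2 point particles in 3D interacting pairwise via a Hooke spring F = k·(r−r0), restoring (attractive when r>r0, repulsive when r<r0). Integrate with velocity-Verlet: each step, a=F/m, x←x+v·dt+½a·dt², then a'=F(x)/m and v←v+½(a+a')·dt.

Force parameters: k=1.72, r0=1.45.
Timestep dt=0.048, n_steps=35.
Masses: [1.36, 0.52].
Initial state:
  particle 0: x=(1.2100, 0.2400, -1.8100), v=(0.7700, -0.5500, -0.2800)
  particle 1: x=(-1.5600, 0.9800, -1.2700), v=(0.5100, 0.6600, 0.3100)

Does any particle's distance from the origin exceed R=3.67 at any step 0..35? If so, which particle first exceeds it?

step 0: x0=(1.2100, 0.2400, -1.8100) x1=(-1.5600, 0.9800, -1.2700)
step 1: x0=(1.2449, 0.2141, -1.8230) x1=(-1.5302, 1.0103, -1.2562)
step 2: x0=(1.2758, 0.1895, -1.8353) x1=(-1.4897, 1.0374, -1.2445)
step 3: x0=(1.3025, 0.1660, -1.8466) x1=(-1.4385, 1.0613, -1.2351)
step 4: x0=(1.3252, 0.1439, -1.8570) x1=(-1.3766, 1.0818, -1.2281)
step 5: x0=(1.3439, 0.1232, -1.8665) x1=(-1.3044, 1.0986, -1.2236)
step 6: x0=(1.3587, 0.1039, -1.8751) x1=(-1.2220, 1.1117, -1.2214)
step 7: x0=(1.3699, 0.0861, -1.8827) x1=(-1.1301, 1.1210, -1.2217)
step 8: x0=(1.3775, 0.0696, -1.8894) x1=(-1.0290, 1.1266, -1.2245)
step 9: x0=(1.3819, 0.0547, -1.8952) x1=(-0.9193, 1.1284, -1.2296)
step 10: x0=(1.3833, 0.0411, -1.9002) x1=(-0.8019, 1.1266, -1.2369)
step 11: x0=(1.3820, 0.0289, -1.9043) x1=(-0.6773, 1.1212, -1.2464)
step 12: x0=(1.3783, 0.0179, -1.9076) x1=(-0.5464, 1.1125, -1.2580)
step 13: x0=(1.3725, 0.0081, -1.9103) x1=(-0.4100, 1.1007, -1.2713)
step 14: x0=(1.3649, -0.0006, -1.9123) x1=(-0.2691, 1.0860, -1.2863)
step 15: x0=(1.3559, -0.0083, -1.9137) x1=(-0.1245, 1.0690, -1.3027)
step 16: x0=(1.3459, -0.0153, -1.9148) x1=(0.0229, 1.0499, -1.3203)
step 17: x0=(1.3351, -0.0217, -1.9155) x1=(0.1722, 1.0292, -1.3388)
step 18: x0=(1.3239, -0.0277, -1.9159) x1=(0.3228, 1.0074, -1.3578)
step 19: x0=(1.3125, -0.0334, -1.9163) x1=(0.4738, 0.9852, -1.3771)
step 20: x0=(1.3011, -0.0393, -1.9167) x1=(0.6246, 0.9631, -1.3963)
step 21: x0=(1.2899, -0.0454, -1.9173) x1=(0.7750, 0.9418, -1.4151)
step 22: x0=(1.2790, -0.0521, -1.9181) x1=(0.9246, 0.9219, -1.4332)
step 23: x0=(1.2684, -0.0595, -1.9193) x1=(1.0735, 0.9039, -1.4504)
step 24: x0=(1.2580, -0.0679, -1.9210) x1=(1.2220, 0.8884, -1.4663)
step 25: x0=(1.2476, -0.0773, -1.9231) x1=(1.3703, 0.8756, -1.4809)
step 26: x0=(1.2371, -0.0877, -1.9257) x1=(1.5189, 0.8655, -1.4943)
step 27: x0=(1.2263, -0.0990, -1.9288) x1=(1.6683, 0.8579, -1.5066)
step 28: x0=(1.2151, -0.1112, -1.9322) x1=(1.8186, 0.8522, -1.5180)
step 29: x0=(1.2036, -0.1239, -1.9358) x1=(1.9699, 0.8480, -1.5288)
step 30: x0=(1.1919, -0.1369, -1.9396) x1=(2.1218, 0.8447, -1.5392)
step 31: x0=(1.1800, -0.1500, -1.9434) x1=(2.2739, 0.8416, -1.5496)
step 32: x0=(1.1684, -0.1629, -1.9471) x1=(2.4255, 0.8380, -1.5601)
step 33: x0=(1.1571, -0.1755, -1.9507) x1=(2.5760, 0.8336, -1.5709)
step 34: x0=(1.1467, -0.1875, -1.9541) x1=(2.7245, 0.8277, -1.5823)
step 35: x0=(1.1374, -0.1988, -1.9572) x1=(2.8701, 0.8199, -1.5944)

no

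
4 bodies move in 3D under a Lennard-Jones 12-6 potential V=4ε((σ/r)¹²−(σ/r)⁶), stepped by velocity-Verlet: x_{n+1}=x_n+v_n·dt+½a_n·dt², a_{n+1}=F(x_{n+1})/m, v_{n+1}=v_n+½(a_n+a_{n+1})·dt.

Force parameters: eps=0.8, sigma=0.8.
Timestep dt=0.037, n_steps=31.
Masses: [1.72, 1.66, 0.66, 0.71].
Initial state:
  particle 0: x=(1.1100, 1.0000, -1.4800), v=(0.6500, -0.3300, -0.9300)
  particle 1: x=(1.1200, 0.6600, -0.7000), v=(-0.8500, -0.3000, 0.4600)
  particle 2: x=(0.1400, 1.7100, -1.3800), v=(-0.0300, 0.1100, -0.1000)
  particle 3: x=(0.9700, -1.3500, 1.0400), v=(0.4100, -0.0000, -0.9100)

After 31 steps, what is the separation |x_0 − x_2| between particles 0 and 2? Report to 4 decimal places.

1.5110

step 0: x0=(1.1100, 1.0000, -1.4800) x1=(1.1200, 0.6600, -0.7000) x2=(0.1400, 1.7100, -1.3800) x3=(0.9700, -1.3500, 1.0400)
step 1: x0=(1.1337, 0.9890, -1.5165) x1=(1.0885, 0.6480, -0.6808) x2=(0.1399, 1.7133, -1.3837) x3=(0.9852, -1.3500, 1.0063)
step 2: x0=(1.1567, 0.9783, -1.5527) x1=(1.0570, 0.6362, -0.6619) x2=(0.1418, 1.7151, -1.3875) x3=(1.0003, -1.3500, 0.9726)
step 3: x0=(1.1790, 0.9674, -1.5872) x1=(1.0255, 0.6251, -0.6448) x2=(0.1452, 1.7156, -1.3913) x3=(1.0155, -1.3500, 0.9389)
step 4: x0=(1.2005, 0.9562, -1.6198) x1=(0.9943, 0.6148, -0.6296) x2=(0.1501, 1.7149, -1.3951) x3=(1.0307, -1.3499, 0.9052)
step 5: x0=(1.2213, 0.9448, -1.6508) x1=(0.9633, 0.6052, -0.6160) x2=(0.1563, 1.7132, -1.3990) x3=(1.0459, -1.3499, 0.8715)
step 6: x0=(1.2415, 0.9333, -1.6804) x1=(0.9325, 0.5961, -0.6037) x2=(0.1637, 1.7105, -1.4029) x3=(1.0610, -1.3498, 0.8378)
step 7: x0=(1.2609, 0.9217, -1.7091) x1=(0.9020, 0.5874, -0.5926) x2=(0.1722, 1.7068, -1.4069) x3=(1.0762, -1.3497, 0.8041)
step 8: x0=(1.2799, 0.9101, -1.7368) x1=(0.8716, 0.5790, -0.5824) x2=(0.1818, 1.7022, -1.4108) x3=(1.0914, -1.3496, 0.7703)
step 9: x0=(1.2983, 0.8985, -1.7639) x1=(0.8414, 0.5710, -0.5728) x2=(0.1922, 1.6968, -1.4147) x3=(1.1065, -1.3495, 0.7365)
step 10: x0=(1.3163, 0.8870, -1.7904) x1=(0.8112, 0.5632, -0.5639) x2=(0.2036, 1.6905, -1.4186) x3=(1.1217, -1.3493, 0.7027)
step 11: x0=(1.3339, 0.8756, -1.8164) x1=(0.7812, 0.5557, -0.5554) x2=(0.2159, 1.6834, -1.4224) x3=(1.1368, -1.3491, 0.6689)
step 12: x0=(1.3511, 0.8642, -1.8421) x1=(0.7512, 0.5484, -0.5474) x2=(0.2289, 1.6754, -1.4262) x3=(1.1520, -1.3489, 0.6351)
step 13: x0=(1.3680, 0.8530, -1.8674) x1=(0.7213, 0.5413, -0.5397) x2=(0.2427, 1.6667, -1.4298) x3=(1.1671, -1.3487, 0.6013)
step 14: x0=(1.3845, 0.8419, -1.8925) x1=(0.6914, 0.5344, -0.5323) x2=(0.2572, 1.6571, -1.4334) x3=(1.1823, -1.3485, 0.5674)
step 15: x0=(1.4008, 0.8308, -1.9174) x1=(0.6615, 0.5276, -0.5252) x2=(0.2724, 1.6467, -1.4368) x3=(1.1974, -1.3482, 0.5335)
step 16: x0=(1.4169, 0.8199, -1.9420) x1=(0.6316, 0.5211, -0.5184) x2=(0.2883, 1.6356, -1.4401) x3=(1.2125, -1.3478, 0.4996)
step 17: x0=(1.4327, 0.8091, -1.9665) x1=(0.6017, 0.5148, -0.5118) x2=(0.3047, 1.6236, -1.4432) x3=(1.2277, -1.3475, 0.4657)
step 18: x0=(1.4483, 0.7985, -1.9908) x1=(0.5718, 0.5086, -0.5055) x2=(0.3218, 1.6107, -1.4461) x3=(1.2428, -1.3471, 0.4318)
step 19: x0=(1.4636, 0.7879, -2.0149) x1=(0.5420, 0.5027, -0.4994) x2=(0.3395, 1.5971, -1.4488) x3=(1.2579, -1.3467, 0.3978)
step 20: x0=(1.4788, 0.7775, -2.0389) x1=(0.5121, 0.4970, -0.4935) x2=(0.3577, 1.5826, -1.4512) x3=(1.2729, -1.3462, 0.3639)
step 21: x0=(1.4937, 0.7671, -2.0627) x1=(0.4822, 0.4914, -0.4879) x2=(0.3764, 1.5673, -1.4535) x3=(1.2880, -1.3457, 0.3299)
step 22: x0=(1.5085, 0.7569, -2.0865) x1=(0.4524, 0.4861, -0.4824) x2=(0.3956, 1.5511, -1.4555) x3=(1.3030, -1.3451, 0.2958)
step 23: x0=(1.5231, 0.7468, -2.1101) x1=(0.4225, 0.4810, -0.4773) x2=(0.4153, 1.5340, -1.4572) x3=(1.3181, -1.3445, 0.2618)
step 24: x0=(1.5375, 0.7367, -2.1336) x1=(0.3927, 0.4760, -0.4723) x2=(0.4353, 1.5161, -1.4586) x3=(1.3331, -1.3439, 0.2278)
step 25: x0=(1.5517, 0.7268, -2.1569) x1=(0.3630, 0.4714, -0.4676) x2=(0.4558, 1.4974, -1.4598) x3=(1.3481, -1.3432, 0.1937)
step 26: x0=(1.5658, 0.7170, -2.1802) x1=(0.3332, 0.4669, -0.4631) x2=(0.4766, 1.4778, -1.4606) x3=(1.3630, -1.3425, 0.1596)
step 27: x0=(1.5797, 0.7073, -2.2033) x1=(0.3035, 0.4626, -0.4588) x2=(0.4977, 1.4573, -1.4611) x3=(1.3780, -1.3418, 0.1255)
step 28: x0=(1.5935, 0.6977, -2.2263) x1=(0.2739, 0.4586, -0.4548) x2=(0.5191, 1.4360, -1.4614) x3=(1.3929, -1.3410, 0.0914)
step 29: x0=(1.6070, 0.6882, -2.2492) x1=(0.2444, 0.4547, -0.4510) x2=(0.5408, 1.4138, -1.4613) x3=(1.4078, -1.3402, 0.0573)
step 30: x0=(1.6205, 0.6788, -2.2720) x1=(0.2149, 0.4511, -0.4475) x2=(0.5626, 1.3908, -1.4609) x3=(1.4227, -1.3393, 0.0231)
step 31: x0=(1.6337, 0.6695, -2.2946) x1=(0.1856, 0.4477, -0.4441) x2=(0.5847, 1.3670, -1.4603) x3=(1.4376, -1.3384, -0.0110)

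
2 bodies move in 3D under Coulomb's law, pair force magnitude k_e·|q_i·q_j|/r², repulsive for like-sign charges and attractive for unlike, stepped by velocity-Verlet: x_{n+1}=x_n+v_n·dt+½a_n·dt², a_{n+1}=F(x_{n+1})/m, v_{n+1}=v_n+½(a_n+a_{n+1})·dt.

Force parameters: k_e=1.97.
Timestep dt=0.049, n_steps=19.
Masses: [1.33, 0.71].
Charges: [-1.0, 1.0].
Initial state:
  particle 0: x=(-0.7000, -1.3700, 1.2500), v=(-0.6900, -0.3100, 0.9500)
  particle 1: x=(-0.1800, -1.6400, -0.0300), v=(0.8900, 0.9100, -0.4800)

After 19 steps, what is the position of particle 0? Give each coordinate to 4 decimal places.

(-1.2517, -1.6602, 1.9660)

step 0: x0=(-0.7000, -1.3700, 1.2500) x1=(-0.1800, -1.6400, -0.0300)
step 1: x0=(-0.7335, -1.3854, 1.2957) x1=(-0.1370, -1.5951, -0.0520)
step 2: x0=(-0.7663, -1.4010, 1.3400) x1=(-0.0952, -1.5498, -0.0713)
step 3: x0=(-0.7985, -1.4167, 1.3830) x1=(-0.0546, -1.5042, -0.0881)
step 4: x0=(-0.8302, -1.4325, 1.4248) x1=(-0.0151, -1.4584, -0.1028)
step 5: x0=(-0.8612, -1.4483, 1.4656) x1=(0.0234, -1.4127, -0.1155)
step 6: x0=(-0.8918, -1.4641, 1.5054) x1=(0.0609, -1.3670, -0.1264)
step 7: x0=(-0.9218, -1.4798, 1.5444) x1=(0.0975, -1.3213, -0.1357)
step 8: x0=(-0.9514, -1.4955, 1.5826) x1=(0.1331, -1.2759, -0.1436)
step 9: x0=(-0.9805, -1.5111, 1.6201) x1=(0.1680, -1.2306, -0.1501)
step 10: x0=(-1.0092, -1.5265, 1.6569) x1=(0.2020, -1.1854, -0.1554)
step 11: x0=(-1.0375, -1.5419, 1.6931) x1=(0.2353, -1.1405, -0.1596)
step 12: x0=(-1.0654, -1.5571, 1.7288) x1=(0.2678, -1.0958, -0.1628)
step 13: x0=(-1.0930, -1.5722, 1.7640) x1=(0.2997, -1.0514, -0.1649)
step 14: x0=(-1.1202, -1.5872, 1.7987) x1=(0.3310, -1.0072, -0.1662)
step 15: x0=(-1.1471, -1.6021, 1.8329) x1=(0.3616, -0.9632, -0.1667)
step 16: x0=(-1.1737, -1.6168, 1.8667) x1=(0.3917, -0.9195, -0.1664)
step 17: x0=(-1.1999, -1.6314, 1.9002) x1=(0.4212, -0.8760, -0.1654)
step 18: x0=(-1.2259, -1.6459, 1.9333) x1=(0.4502, -0.8328, -0.1637)
step 19: x0=(-1.2517, -1.6602, 1.9660) x1=(0.4787, -0.7898, -0.1614)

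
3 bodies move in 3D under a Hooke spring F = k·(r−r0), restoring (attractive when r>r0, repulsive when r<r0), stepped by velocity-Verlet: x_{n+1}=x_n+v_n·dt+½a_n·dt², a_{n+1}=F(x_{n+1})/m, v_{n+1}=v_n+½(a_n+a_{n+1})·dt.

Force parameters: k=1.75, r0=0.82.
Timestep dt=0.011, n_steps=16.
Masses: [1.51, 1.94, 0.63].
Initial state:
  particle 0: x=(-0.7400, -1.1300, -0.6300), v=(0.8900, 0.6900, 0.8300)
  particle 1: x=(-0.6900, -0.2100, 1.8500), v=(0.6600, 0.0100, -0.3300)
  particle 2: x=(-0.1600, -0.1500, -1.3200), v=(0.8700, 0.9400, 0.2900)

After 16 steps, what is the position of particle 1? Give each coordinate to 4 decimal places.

(-0.5686, -0.2154, 1.7371)

step 0: x0=(-0.7400, -1.1300, -0.6300) x1=(-0.6900, -0.2100, 1.8500) x2=(-0.1600, -0.1500, -1.3200)
step 1: x0=(-0.7302, -1.1223, -0.6208) x1=(-0.6827, -0.2099, 1.8461) x2=(-0.1505, -0.1397, -1.3164)
step 2: x0=(-0.7203, -1.1145, -0.6113) x1=(-0.6754, -0.2099, 1.8419) x2=(-0.1413, -0.1296, -1.3119)
step 3: x0=(-0.7105, -1.1066, -0.6017) x1=(-0.6680, -0.2100, 1.8371) x2=(-0.1322, -0.1196, -1.3065)
step 4: x0=(-0.7006, -1.0985, -0.5919) x1=(-0.6606, -0.2101, 1.8319) x2=(-0.1234, -0.1098, -1.3002)
step 5: x0=(-0.6906, -1.0903, -0.5819) x1=(-0.6532, -0.2102, 1.8263) x2=(-0.1148, -0.1001, -1.2930)
step 6: x0=(-0.6806, -1.0819, -0.5717) x1=(-0.6457, -0.2104, 1.8203) x2=(-0.1063, -0.0906, -1.2850)
step 7: x0=(-0.6706, -1.0734, -0.5613) x1=(-0.6382, -0.2107, 1.8138) x2=(-0.0981, -0.0813, -1.2762)
step 8: x0=(-0.6605, -1.0648, -0.5507) x1=(-0.6306, -0.2110, 1.8070) x2=(-0.0901, -0.0721, -1.2664)
step 9: x0=(-0.6504, -1.0560, -0.5399) x1=(-0.6230, -0.2114, 1.7996) x2=(-0.0823, -0.0631, -1.2558)
step 10: x0=(-0.6403, -1.0471, -0.5290) x1=(-0.6154, -0.2119, 1.7919) x2=(-0.0748, -0.0542, -1.2444)
step 11: x0=(-0.6302, -1.0381, -0.5178) x1=(-0.6077, -0.2123, 1.7838) x2=(-0.0674, -0.0455, -1.2321)
step 12: x0=(-0.6200, -1.0289, -0.5065) x1=(-0.6000, -0.2129, 1.7752) x2=(-0.0602, -0.0370, -1.2189)
step 13: x0=(-0.6098, -1.0196, -0.4951) x1=(-0.5922, -0.2134, 1.7663) x2=(-0.0533, -0.0287, -1.2050)
step 14: x0=(-0.5995, -1.0102, -0.4834) x1=(-0.5844, -0.2140, 1.7569) x2=(-0.0465, -0.0205, -1.1902)
step 15: x0=(-0.5892, -1.0006, -0.4716) x1=(-0.5765, -0.2147, 1.7472) x2=(-0.0399, -0.0125, -1.1746)
step 16: x0=(-0.5789, -0.9910, -0.4596) x1=(-0.5686, -0.2154, 1.7371) x2=(-0.0336, -0.0047, -1.1582)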